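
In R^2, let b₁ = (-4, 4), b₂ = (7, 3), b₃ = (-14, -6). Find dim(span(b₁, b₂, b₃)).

dim = 2

Put the 2×3 matrix [b₁|b₂|b₃] into echelon form.
The echelon form has 2 nonzero rows, so the rank is 2.
(With 3 elements in a 2-dimensional space the rank is at most 2.)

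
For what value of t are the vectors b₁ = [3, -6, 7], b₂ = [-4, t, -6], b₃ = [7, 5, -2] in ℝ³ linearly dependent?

t = 50/11

Place the vectors as rows of a 3×3 matrix; dependence ⇔ determinant zero.
Cofactor expansion gives det = 250 - 55*t.
Solving 250 - 55*t = 0 yields t = 50/11.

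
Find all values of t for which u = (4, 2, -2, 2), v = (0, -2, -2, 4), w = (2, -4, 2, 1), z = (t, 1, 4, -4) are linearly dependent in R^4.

The set is linearly dependent precisely when det[u; v; w; z] = 0.
Cofactor expansion gives det = 16*t - 112.
Solving 16*t - 112 = 0 yields t = 7.

t = 7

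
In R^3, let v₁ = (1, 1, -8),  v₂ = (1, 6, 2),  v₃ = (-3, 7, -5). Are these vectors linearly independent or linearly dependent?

linearly independent

The matrix [v₁|v₂|v₃] has determinant -245.
A nonzero determinant means the columns are linearly independent.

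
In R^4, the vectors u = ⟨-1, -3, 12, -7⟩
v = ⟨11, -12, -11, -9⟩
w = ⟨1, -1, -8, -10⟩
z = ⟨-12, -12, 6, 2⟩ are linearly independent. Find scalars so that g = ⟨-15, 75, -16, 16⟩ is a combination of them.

Write g = α₁u + … + α₄z and equate components.
Row-reducing the augmented matrix gives the unique coefficients (α₁, …, α₄) = (-2, -4, 3, -2).

g = -2u - 4v + 3w - 2z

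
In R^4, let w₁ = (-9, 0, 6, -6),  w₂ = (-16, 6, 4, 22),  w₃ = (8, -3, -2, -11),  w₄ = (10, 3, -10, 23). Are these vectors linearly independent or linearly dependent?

Form the 4×4 matrix with these as columns; its determinant is 0.
A zero determinant means the columns are linearly dependent.

linearly dependent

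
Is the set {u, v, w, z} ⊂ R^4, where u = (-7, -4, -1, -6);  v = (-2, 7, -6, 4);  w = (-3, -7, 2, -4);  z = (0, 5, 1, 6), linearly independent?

The matrix [u|v|w|z] has determinant 768.
A nonzero determinant means the columns are linearly independent.

linearly independent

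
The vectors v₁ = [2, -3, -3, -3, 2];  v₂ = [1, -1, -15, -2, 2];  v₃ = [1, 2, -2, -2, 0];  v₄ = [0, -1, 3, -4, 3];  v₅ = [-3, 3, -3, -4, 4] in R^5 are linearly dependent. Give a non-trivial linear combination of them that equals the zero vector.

2v₁ - v₂ - 2v₄ + v₅ = 0

Set up α₁v₁ + … + α₅v₅ = 0 and solve the homogeneous system.
One solution (up to scaling) is (2, -1, 0, -2, 1).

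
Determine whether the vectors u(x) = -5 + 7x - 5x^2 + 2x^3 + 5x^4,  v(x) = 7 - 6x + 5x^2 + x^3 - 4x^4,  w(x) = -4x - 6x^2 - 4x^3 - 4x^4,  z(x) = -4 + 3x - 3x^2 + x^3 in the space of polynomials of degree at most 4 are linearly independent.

Write each element as a coordinate vector in ℝ⁵ using {1, x, …, x^4}.
Row-reduce the matrix whose columns are u, v, w, z.
The reduction yields 4 nonzero rows, so the rank is 4.
Since rank = 4 (the number of vectors), the set is linearly independent.

linearly independent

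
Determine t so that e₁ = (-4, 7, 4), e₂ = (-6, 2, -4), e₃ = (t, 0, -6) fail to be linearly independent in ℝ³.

The vectors are dependent exactly when the determinant of the matrix with rows e₁, e₂, e₃ vanishes.
Cofactor expansion gives det = -36*t - 204.
Solving -36*t - 204 = 0 yields t = -17/3.

t = -17/3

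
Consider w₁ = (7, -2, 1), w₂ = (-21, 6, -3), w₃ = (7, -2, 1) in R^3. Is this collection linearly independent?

linearly dependent

The matrix [w₁|w₂|w₃] has determinant 0.
A zero determinant means the columns are linearly dependent.
Indeed 3w₁ + w₂ = 0.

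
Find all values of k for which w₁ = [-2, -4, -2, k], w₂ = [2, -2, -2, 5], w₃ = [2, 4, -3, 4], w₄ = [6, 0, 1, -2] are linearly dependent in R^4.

Place the vectors as rows of a 4×4 matrix; dependence ⇔ determinant zero.
Expanding, det = 576 - 96*k.
Solving 576 - 96*k = 0 yields k = 6.

k = 6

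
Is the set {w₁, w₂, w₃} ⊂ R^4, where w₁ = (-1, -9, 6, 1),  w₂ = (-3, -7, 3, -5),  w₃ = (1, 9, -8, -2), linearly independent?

Row-reduce the matrix whose columns are w₁, w₂, w₃.
The reduction yields 3 nonzero rows, so the rank is 3.
Since rank = 3 (the number of vectors), the set is linearly independent.

linearly independent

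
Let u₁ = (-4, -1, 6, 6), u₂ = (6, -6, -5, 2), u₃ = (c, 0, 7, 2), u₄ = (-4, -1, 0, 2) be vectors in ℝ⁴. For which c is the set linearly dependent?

c = 12

Dependence holds iff the 4×4 matrix [u₁ u₂ u₃ u₄] is singular.
The determinant works out to 40*c - 480.
Solving 40*c - 480 = 0 yields c = 12.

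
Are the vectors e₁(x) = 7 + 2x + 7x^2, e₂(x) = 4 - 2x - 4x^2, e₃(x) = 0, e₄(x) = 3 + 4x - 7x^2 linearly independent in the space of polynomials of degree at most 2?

linearly dependent

Take coordinates with respect to the standard basis {1, x, x^2}.
There are 4 vectors in a 3-dimensional space, so they cannot be linearly independent.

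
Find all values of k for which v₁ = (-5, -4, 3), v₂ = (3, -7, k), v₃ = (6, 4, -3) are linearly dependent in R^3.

k = 21/4

Place the vectors as rows of a 3×3 matrix; dependence ⇔ determinant zero.
Cofactor expansion gives det = 21 - 4*k.
Solving 21 - 4*k = 0 yields k = 21/4.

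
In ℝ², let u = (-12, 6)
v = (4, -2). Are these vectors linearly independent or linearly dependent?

One vector is a scalar multiple of another, so the set is dependent.

linearly dependent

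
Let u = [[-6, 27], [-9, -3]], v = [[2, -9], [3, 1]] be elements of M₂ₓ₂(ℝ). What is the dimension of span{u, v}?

1

Pass to coordinate vectors with respect to the basis {E₁₁, E₁₂, E₂₁, E₂₂}.
Row-reduce the 2×4 matrix with these as rows.
Exactly 1 pivot survives; hence the rank is 1.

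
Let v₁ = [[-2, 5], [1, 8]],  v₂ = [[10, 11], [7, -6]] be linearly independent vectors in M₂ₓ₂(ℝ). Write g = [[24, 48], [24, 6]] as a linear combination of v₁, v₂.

Take coordinate vectors relative to {E₁₁, E₁₂, E₂₁, E₂₂}.
Set up the augmented matrix [v₁ | v₂ | g] and row-reduce.
Row-reducing the augmented matrix gives the unique coefficients (c₁, c₂) = (3, 3).

g = 3v₁ + 3v₂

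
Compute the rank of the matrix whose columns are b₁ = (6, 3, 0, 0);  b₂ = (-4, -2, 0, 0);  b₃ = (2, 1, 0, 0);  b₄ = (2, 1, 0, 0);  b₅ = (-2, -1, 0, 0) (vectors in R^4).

Form the matrix with b₁, b₂, b₃, b₄, b₅ as columns and reduce.
The echelon form has 1 nonzero row, so the rank is 1.
(With 5 elements in a 4-dimensional space the rank is at most 4.)

1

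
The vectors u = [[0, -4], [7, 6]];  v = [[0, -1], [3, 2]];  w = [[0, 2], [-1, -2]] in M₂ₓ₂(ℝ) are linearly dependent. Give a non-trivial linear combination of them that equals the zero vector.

Take coordinates with respect to {E₁₁, E₁₂, E₂₁, E₂₂}.
Row-reduce the matrix with u, v, w as columns; the null space gives the coefficients.
One solution (up to scaling) is (1, -2, 1).

u - 2v + w = 0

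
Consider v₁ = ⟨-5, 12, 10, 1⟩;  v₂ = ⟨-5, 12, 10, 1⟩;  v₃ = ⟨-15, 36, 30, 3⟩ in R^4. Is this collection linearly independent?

linearly dependent

Two of the vectors are equal, giving an immediate dependence.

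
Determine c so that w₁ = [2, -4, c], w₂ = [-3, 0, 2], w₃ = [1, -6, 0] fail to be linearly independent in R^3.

The vectors are dependent exactly when the determinant of the matrix with rows w₁, w₂, w₃ vanishes.
Expanding, det = 18*c + 16.
This vanishes exactly when c = -8/9.

c = -8/9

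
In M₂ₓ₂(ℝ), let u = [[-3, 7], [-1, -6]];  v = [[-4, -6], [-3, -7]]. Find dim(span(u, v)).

Pass to coordinate vectors with respect to the basis {E₁₁, E₁₂, E₂₁, E₂₂}.
Form the matrix with u, v as columns and reduce.
Exactly 2 pivots survive; hence the rank is 2.

2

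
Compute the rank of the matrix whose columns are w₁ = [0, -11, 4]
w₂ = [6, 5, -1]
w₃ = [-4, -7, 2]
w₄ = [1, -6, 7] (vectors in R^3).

rank 3

Row-reduce the 4×3 matrix with these as rows.
The echelon form has 3 nonzero rows, so the rank is 3.
(With 4 elements in a 3-dimensional space the rank is at most 3.)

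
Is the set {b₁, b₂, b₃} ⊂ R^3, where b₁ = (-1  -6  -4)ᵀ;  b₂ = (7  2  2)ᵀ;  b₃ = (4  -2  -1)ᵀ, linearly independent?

Row-reduce the matrix whose columns are b₁, b₂, b₃.
The reduction yields 3 nonzero rows, so the rank is 3.
Since rank = 3 (the number of vectors), the set is linearly independent.

linearly independent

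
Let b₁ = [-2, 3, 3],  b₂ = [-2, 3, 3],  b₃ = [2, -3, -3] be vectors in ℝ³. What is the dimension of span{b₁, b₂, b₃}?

Apply Gaussian elimination to the matrix whose rows are b₁, b₂, b₃.
Exactly 1 pivot survives; hence the rank is 1.

1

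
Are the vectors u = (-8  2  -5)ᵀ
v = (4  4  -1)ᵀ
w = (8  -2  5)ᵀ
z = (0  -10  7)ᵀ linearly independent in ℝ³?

There are 4 vectors in a 3-dimensional space, so they cannot be linearly independent.

linearly dependent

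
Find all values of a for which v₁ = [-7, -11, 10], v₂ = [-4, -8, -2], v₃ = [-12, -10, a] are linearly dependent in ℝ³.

Dependence holds iff the 3×3 matrix [v₁ v₂ v₃] is singular.
Expanding, det = 12*a - 684.
This vanishes exactly when a = 57.

a = 57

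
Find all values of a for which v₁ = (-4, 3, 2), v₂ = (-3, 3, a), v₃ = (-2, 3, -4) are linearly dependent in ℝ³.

a = -1

Place the vectors as rows of a 3×3 matrix; dependence ⇔ determinant zero.
The determinant works out to 6*a + 6.
This vanishes exactly when a = -1.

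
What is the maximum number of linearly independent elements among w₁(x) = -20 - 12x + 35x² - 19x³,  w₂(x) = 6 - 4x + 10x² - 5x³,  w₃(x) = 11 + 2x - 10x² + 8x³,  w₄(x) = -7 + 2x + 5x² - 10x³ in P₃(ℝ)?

Pass to coordinate vectors with respect to the basis {1, x, …, x³}.
Put the 4×4 matrix [w₁|w₂|w₃|w₄] into echelon form.
The echelon form has 3 nonzero rows, so the rank is 3.

3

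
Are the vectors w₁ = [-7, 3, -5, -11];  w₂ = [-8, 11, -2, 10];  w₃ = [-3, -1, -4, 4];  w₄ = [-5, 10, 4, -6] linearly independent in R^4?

Row-reduce the matrix whose columns are w₁, w₂, w₃, w₄.
The reduction yields 4 nonzero rows, so the rank is 4.
Since rank = 4 (the number of vectors), the set is linearly independent.

linearly independent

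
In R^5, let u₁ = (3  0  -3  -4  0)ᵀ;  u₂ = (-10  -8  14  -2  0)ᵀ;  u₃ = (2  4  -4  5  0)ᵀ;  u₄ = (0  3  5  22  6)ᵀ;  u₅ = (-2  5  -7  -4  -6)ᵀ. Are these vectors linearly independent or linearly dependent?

The matrix [u₁|u₂|u₃|u₄|u₅] has determinant 0.
A zero determinant means the columns are linearly dependent.

linearly dependent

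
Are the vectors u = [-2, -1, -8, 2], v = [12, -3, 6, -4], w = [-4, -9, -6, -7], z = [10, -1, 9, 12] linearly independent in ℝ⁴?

linearly independent

Row-reduce the matrix whose columns are u, v, w, z.
The reduction yields 4 nonzero rows, so the rank is 4.
Since rank = 4 (the number of vectors), the set is linearly independent.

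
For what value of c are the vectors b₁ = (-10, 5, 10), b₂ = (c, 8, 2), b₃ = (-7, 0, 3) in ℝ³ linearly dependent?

Dependence holds iff the 3×3 matrix [b₁ b₂ b₃] is singular.
Expanding, det = 250 - 15*c.
Solving 250 - 15*c = 0 yields c = 50/3.

c = 50/3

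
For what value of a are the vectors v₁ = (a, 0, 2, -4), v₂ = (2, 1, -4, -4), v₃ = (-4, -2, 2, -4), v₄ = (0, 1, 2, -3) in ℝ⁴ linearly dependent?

Dependence holds iff the 4×4 matrix [v₁ v₂ v₃ v₄] is singular.
Cofactor expansion gives det = 66*a + 96.
Solving 66*a + 96 = 0 yields a = -16/11.

a = -16/11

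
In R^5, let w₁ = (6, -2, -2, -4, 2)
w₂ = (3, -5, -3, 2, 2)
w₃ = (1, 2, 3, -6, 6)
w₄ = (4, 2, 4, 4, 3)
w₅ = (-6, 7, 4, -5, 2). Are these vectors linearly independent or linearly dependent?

linearly independent

The matrix [w₁|w₂|w₃|w₄|w₅] has determinant -3276.
A nonzero determinant means the columns are linearly independent.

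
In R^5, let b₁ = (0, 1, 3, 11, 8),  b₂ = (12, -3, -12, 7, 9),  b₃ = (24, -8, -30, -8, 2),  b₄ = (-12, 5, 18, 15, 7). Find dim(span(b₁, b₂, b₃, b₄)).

Row-reduce the 4×5 matrix with these as rows.
The echelon form has 2 nonzero rows, so the rank is 2.

dim = 2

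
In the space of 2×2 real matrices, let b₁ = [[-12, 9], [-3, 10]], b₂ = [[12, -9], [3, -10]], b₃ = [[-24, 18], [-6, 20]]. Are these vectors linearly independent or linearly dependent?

linearly dependent

Take coordinates with respect to the standard basis {E₁₁, E₁₂, E₂₁, E₂₂}.
Row-reduce the matrix whose columns are b₁, b₂, b₃.
The reduction yields 1 nonzero row, so the rank is 1.
Since rank 1 < 3, the set is linearly dependent.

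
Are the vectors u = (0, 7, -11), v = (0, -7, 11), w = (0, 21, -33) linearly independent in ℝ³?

Place the vectors as rows of a 3×3 matrix and reduce to echelon form.
The reduction yields 1 nonzero row, so the rank is 1.
Since rank 1 < 3, the set is linearly dependent.

linearly dependent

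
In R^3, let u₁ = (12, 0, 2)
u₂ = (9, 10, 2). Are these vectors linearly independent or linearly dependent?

linearly independent

Place the vectors as rows of a 2×3 matrix and reduce to echelon form.
The reduction yields 2 nonzero rows, so the rank is 2.
Since rank = 2 (the number of vectors), the set is linearly independent.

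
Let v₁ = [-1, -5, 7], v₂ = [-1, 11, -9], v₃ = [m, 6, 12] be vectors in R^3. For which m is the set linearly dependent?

The vectors are dependent exactly when the determinant of the matrix with rows v₁, v₂, v₃ vanishes.
The determinant works out to -32*m - 288.
This vanishes exactly when m = -9.

m = -9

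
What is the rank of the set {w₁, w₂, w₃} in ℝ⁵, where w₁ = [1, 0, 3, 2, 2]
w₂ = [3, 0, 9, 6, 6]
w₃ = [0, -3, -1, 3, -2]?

rank 2

Row-reduce the 3×5 matrix with these as rows.
There are 2 pivot columns, so rank = 2.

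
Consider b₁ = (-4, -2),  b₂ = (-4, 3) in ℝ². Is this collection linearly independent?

Row-reduce the matrix whose columns are b₁, b₂.
The reduction yields 2 nonzero rows, so the rank is 2.
Since rank = 2 (the number of vectors), the set is linearly independent.

linearly independent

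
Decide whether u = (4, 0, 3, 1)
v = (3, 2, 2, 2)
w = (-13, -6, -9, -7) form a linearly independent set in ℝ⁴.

Row-reduce the matrix whose columns are u, v, w.
The reduction yields 2 nonzero rows, so the rank is 2.
Since rank 2 < 3, the set is linearly dependent.
Indeed u + 3v + w = 0.

linearly dependent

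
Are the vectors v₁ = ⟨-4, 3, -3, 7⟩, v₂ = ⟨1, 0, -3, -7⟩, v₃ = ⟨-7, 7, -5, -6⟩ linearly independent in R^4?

linearly independent

Row-reduce the matrix whose columns are v₁, v₂, v₃.
The reduction yields 3 nonzero rows, so the rank is 3.
Since rank = 3 (the number of vectors), the set is linearly independent.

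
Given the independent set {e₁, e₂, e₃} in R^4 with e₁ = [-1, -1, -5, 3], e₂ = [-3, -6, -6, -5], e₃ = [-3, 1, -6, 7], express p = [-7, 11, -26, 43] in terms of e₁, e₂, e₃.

p = 4e₁ - 2e₂ + 3e₃

Write p = c₁e₁ + … + c₃e₃ and equate components.
The system has the unique solution (c₁, c₂, c₃) = (4, -2, 3).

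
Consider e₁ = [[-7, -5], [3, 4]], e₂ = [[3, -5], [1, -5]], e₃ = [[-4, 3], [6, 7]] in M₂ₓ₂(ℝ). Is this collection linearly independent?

linearly independent

Write each element as a coordinate vector in ℝ⁴ using {E₁₁, E₁₂, E₂₁, E₂₂}.
Place the vectors as rows of a 3×4 matrix and reduce to echelon form.
The reduction yields 3 nonzero rows, so the rank is 3.
Since rank = 3 (the number of vectors), the set is linearly independent.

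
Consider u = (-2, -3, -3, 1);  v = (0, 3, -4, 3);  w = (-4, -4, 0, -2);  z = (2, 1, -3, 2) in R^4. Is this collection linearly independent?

linearly independent

Place the vectors as rows of a 4×4 matrix and reduce to echelon form.
The reduction yields 4 nonzero rows, so the rank is 4.
Since rank = 4 (the number of vectors), the set is linearly independent.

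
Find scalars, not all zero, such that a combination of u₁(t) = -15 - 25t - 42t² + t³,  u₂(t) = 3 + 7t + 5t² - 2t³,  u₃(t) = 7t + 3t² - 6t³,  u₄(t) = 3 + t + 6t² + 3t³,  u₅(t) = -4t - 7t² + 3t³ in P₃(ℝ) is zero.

u₁ + 2u₂ + 3u₄ - 2u₅ = 0

Write each element as a vector in ℝ⁴ using {1, t, …, t³}.
Solve the homogeneous system with u₁, u₂, u₃, u₄, u₅ as columns by row-reducing the coefficient matrix.
A generator of the null space is (1, 2, 0, 3, -2).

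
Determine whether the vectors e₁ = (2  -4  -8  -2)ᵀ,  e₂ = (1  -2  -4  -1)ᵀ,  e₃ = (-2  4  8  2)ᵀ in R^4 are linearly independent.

One vector is a scalar multiple of another, so the set is dependent.

linearly dependent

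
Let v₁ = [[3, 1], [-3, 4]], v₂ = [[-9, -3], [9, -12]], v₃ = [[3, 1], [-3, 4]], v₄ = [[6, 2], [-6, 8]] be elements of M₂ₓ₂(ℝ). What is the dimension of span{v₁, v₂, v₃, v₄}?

Use coordinates relative to {E₁₁, E₁₂, E₂₁, E₂₂}.
Row-reduce the 4×4 matrix with these as rows.
Reduction leaves 1 leading entry, giving rank 1.

dim = 1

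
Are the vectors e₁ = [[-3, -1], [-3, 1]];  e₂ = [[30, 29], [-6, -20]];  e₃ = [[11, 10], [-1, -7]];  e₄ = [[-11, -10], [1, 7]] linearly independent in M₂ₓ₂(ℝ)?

Write each element as a coordinate vector in ℝ⁴ using {E₁₁, E₁₂, E₂₁, E₂₂}.
The matrix [e₁|e₂|e₃|e₄] has determinant 0.
A zero determinant means the columns are linearly dependent.

linearly dependent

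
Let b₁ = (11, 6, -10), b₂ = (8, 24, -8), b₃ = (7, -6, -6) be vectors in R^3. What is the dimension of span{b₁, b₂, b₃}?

dim = 2

Apply Gaussian elimination to the matrix whose rows are b₁, b₂, b₃.
Exactly 2 pivots survive; hence the rank is 2.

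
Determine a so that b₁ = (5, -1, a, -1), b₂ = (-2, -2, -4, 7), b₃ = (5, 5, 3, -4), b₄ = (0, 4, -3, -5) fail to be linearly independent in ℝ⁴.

a = 59/6

The set is linearly dependent precisely when det[b₁; b₂; b₃; b₄] = 0.
Cofactor expansion gives det = 108*a - 1062.
Setting this to zero gives a = 59/6.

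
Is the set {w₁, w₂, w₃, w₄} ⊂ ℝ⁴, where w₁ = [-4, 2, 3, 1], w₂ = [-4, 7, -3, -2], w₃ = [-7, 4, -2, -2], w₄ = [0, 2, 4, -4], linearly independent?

linearly independent

The matrix [w₁|w₂|w₃|w₄] has determinant -814.
A nonzero determinant means the columns are linearly independent.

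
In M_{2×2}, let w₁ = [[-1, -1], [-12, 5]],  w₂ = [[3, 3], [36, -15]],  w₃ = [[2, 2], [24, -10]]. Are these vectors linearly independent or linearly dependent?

linearly dependent

Write each element as a coordinate vector in ℝ⁴ using {E₁₁, E₁₂, E₂₁, E₂₂}.
Row-reduce the matrix whose columns are w₁, w₂, w₃.
The reduction yields 1 nonzero row, so the rank is 1.
Since rank 1 < 3, the set is linearly dependent.
Indeed 3w₁ + w₂ = 0.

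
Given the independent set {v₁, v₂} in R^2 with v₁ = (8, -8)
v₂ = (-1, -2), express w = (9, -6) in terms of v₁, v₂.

w = v₁ - v₂

Since v₁, v₂ are independent, the coefficients expressing w are uniquely determined by a linear system.
The system has the unique solution (a₁, a₂) = (1, -1).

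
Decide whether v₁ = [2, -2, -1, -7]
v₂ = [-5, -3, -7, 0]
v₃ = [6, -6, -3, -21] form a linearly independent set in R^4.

linearly dependent

One vector is a scalar multiple of another, so the set is dependent.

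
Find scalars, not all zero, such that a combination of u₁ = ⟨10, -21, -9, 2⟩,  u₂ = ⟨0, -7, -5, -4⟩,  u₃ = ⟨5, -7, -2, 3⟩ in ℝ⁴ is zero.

u₁ - u₂ - 2u₃ = 0

Write the vectors as columns of a matrix and find a nonzero vector in its null space.
A generator of the null space is (1, -1, -2).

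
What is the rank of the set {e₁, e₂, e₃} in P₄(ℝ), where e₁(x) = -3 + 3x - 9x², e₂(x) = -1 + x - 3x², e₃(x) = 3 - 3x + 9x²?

Pass to coordinate vectors with respect to the basis {1, x, …, x⁴}.
Apply Gaussian elimination to the matrix whose rows are e₁, e₂, e₃.
The echelon form has 1 nonzero row, so the rank is 1.

1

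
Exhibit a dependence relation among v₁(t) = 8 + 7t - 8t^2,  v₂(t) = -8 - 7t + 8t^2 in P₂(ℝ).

Take coordinates with respect to {1, t, t^2}.
Set up α₁v₁ + α₂v₂ = 0 and solve the homogeneous system.
One solution (up to scaling) is (1, 1).

v₁ + v₂ = 0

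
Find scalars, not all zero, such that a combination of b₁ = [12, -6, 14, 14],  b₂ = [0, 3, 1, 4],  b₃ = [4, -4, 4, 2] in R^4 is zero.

Set up α₁b₁ + … + α₃b₃ = 0 and solve the homogeneous system.
A generator of the null space is (1, -2, -3).

b₁ - 2b₂ - 3b₃ = 0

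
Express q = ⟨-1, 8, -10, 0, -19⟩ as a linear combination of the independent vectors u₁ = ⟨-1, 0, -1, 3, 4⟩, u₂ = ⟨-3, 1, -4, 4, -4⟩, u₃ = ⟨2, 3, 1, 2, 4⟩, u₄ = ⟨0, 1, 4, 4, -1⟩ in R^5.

Since u₁, u₂, u₃, u₄ are independent, the coefficients expressing q are uniquely determined by a linear system.
Back-substitution yields (α₁, …, α₄) = (-4, 3, 2, -1).

q = -4u₁ + 3u₂ + 2u₃ - u₄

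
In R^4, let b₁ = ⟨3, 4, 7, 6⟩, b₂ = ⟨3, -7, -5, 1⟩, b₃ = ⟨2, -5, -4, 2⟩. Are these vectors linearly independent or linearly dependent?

Row-reduce the matrix whose columns are b₁, b₂, b₃.
The reduction yields 3 nonzero rows, so the rank is 3.
Since rank = 3 (the number of vectors), the set is linearly independent.

linearly independent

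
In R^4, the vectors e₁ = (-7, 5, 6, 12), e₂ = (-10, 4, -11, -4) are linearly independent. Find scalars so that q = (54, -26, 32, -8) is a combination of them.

Set up the augmented matrix [e₁ | e₂ | q] and row-reduce.
Back-substitution yields (α₁, α₂) = (-2, -4).

q = -2e₁ - 4e₂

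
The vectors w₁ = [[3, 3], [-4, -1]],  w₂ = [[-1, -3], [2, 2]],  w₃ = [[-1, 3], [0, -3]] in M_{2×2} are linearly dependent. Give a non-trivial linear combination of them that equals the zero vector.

Write each element as a vector in ℝ⁴ using {E₁₁, E₁₂, E₂₁, E₂₂}.
Set up α₁w₁ + … + α₃w₃ = 0 and solve the homogeneous system.
One solution (up to scaling) is (1, 2, 1).

w₁ + 2w₂ + w₃ = 0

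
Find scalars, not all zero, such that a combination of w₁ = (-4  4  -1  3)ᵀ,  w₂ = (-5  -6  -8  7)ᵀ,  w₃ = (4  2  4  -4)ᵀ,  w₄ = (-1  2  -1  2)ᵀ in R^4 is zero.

w₁ + w₂ + 2w₃ - w₄ = 0

Row-reduce the matrix with w₁, w₂, w₃, w₄ as columns; the null space gives the coefficients.
A generator of the null space is (1, 1, 2, -1).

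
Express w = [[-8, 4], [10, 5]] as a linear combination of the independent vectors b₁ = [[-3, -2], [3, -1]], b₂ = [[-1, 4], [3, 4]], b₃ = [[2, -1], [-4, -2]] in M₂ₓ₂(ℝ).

Work in coordinates with respect to the standard basis {E₁₁, E₁₂, E₂₁, E₂₂}.
Since b₁, b₂, b₃ are independent, the coefficients expressing w are uniquely determined by a linear system.
Back-substitution yields (a₁, a₂, a₃) = (3, 3, 2).

w = 3b₁ + 3b₂ + 2b₃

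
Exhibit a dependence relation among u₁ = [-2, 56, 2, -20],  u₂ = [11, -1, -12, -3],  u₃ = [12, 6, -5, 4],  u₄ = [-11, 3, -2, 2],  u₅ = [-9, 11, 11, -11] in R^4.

Solve the homogeneous system with u₁, u₂, u₃, u₄, u₅ as columns by row-reducing the coefficient matrix.
One solution (up to scaling) is (1, -1, -3, -2, -3).

u₁ - u₂ - 3u₃ - 2u₄ - 3u₅ = 0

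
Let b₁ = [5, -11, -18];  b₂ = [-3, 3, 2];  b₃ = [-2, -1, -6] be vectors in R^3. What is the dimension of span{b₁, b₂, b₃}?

Put the 3×3 matrix [b₁|b₂|b₃] into echelon form.
Reduction leaves 2 leading entries, giving rank 2.

dim = 2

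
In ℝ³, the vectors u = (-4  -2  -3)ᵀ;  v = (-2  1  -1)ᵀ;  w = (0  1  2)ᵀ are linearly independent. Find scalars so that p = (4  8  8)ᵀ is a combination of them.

Write p = c₁u + … + c₃w and equate components.
Back-substitution yields (c₁, c₂, c₃) = (-2, 2, 2).

p = -2u + 2v + 2w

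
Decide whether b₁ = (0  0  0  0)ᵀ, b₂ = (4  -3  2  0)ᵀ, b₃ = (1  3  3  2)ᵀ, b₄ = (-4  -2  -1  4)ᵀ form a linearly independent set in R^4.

linearly dependent

One of the vectors is the zero vector, so the set is linearly dependent.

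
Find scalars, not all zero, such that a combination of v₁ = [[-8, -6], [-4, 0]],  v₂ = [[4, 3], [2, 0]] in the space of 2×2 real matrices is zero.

Write each element as a vector in ℝ⁴ using {E₁₁, E₁₂, E₂₁, E₂₂}.
Set up α₁v₁ + α₂v₂ = 0 and solve the homogeneous system.
A generator of the null space is (1, 2).

v₁ + 2v₂ = 0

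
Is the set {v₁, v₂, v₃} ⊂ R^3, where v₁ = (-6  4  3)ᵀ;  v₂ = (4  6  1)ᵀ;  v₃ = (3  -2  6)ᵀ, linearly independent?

linearly independent

The matrix [v₁|v₂|v₃] has determinant -390.
A nonzero determinant means the columns are linearly independent.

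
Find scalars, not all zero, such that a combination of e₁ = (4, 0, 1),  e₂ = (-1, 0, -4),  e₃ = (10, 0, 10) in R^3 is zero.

2e₁ - 2e₂ - e₃ = 0

Set up α₁e₁ + … + α₃e₃ = 0 and solve the homogeneous system.
A generator of the null space is (2, -2, -1).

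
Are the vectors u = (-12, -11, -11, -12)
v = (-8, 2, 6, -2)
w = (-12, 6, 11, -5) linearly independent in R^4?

Row-reduce the matrix whose columns are u, v, w.
The reduction yields 3 nonzero rows, so the rank is 3.
Since rank = 3 (the number of vectors), the set is linearly independent.

linearly independent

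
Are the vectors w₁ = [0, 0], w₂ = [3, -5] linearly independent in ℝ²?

linearly dependent

One of the vectors is the zero vector, so the set is linearly dependent.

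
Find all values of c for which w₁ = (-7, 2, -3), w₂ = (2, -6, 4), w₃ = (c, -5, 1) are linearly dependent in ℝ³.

c = -36/5

Place the vectors as rows of a 3×3 matrix; dependence ⇔ determinant zero.
Cofactor expansion gives det = -10*c - 72.
Setting this to zero gives c = -36/5.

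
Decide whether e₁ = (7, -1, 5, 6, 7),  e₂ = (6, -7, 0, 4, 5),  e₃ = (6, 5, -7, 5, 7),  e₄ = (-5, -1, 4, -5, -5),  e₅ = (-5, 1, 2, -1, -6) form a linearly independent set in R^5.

Row-reduce the matrix whose columns are e₁, e₂, e₃, e₄, e₅.
The reduction yields 5 nonzero rows, so the rank is 5.
Since rank = 5 (the number of vectors), the set is linearly independent.

linearly independent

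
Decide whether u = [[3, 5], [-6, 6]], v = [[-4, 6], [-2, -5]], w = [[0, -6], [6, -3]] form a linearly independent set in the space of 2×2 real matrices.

linearly independent

Take coordinates with respect to the standard basis {E₁₁, E₁₂, E₂₁, E₂₂}.
Place the vectors as rows of a 3×4 matrix and reduce to echelon form.
The reduction yields 3 nonzero rows, so the rank is 3.
Since rank = 3 (the number of vectors), the set is linearly independent.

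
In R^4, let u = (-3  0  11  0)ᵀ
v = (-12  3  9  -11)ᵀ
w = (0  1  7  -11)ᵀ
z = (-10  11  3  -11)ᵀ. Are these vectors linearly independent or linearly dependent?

linearly independent

Row-reduce the matrix whose columns are u, v, w, z.
The reduction yields 4 nonzero rows, so the rank is 4.
Since rank = 4 (the number of vectors), the set is linearly independent.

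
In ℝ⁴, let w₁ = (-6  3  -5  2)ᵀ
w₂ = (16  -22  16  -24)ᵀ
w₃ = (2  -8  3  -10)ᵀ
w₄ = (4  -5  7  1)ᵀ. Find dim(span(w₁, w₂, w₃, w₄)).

dim = 3

Form the matrix with w₁, w₂, w₃, w₄ as columns and reduce.
Exactly 3 pivots survive; hence the rank is 3.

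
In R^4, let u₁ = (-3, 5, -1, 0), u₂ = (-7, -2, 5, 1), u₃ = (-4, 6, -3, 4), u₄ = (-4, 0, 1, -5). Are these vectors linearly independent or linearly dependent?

linearly independent

Form the 4×4 matrix with these as columns; its determinant is 657.
A nonzero determinant means the columns are linearly independent.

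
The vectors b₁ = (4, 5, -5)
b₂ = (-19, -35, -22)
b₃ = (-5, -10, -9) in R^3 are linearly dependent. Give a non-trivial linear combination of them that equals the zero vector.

b₁ + b₂ - 3b₃ = 0

Write the vectors as columns of a matrix and find a nonzero vector in its null space.
A generator of the null space is (1, 1, -3).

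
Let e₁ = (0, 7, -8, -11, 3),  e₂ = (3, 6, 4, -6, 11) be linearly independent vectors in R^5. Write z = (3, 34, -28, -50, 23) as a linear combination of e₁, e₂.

z = 4e₁ + e₂

Write z = c₁e₁ + c₂e₂ and equate components.
The system has the unique solution (c₁, c₂) = (4, 1).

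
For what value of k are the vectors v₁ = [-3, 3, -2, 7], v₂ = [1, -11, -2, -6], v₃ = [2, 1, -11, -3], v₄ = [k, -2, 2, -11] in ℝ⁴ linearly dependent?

k = 58/11

Dependence holds iff the 4×4 matrix [v₁ v₂ v₃ v₄] is singular.
Cofactor expansion gives det = 4002 - 759*k.
Solving 4002 - 759*k = 0 yields k = 58/11.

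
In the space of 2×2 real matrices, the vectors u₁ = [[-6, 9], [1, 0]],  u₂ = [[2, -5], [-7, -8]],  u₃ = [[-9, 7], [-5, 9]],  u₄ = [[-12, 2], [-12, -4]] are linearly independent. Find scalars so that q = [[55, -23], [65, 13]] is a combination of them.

q = -2u₁ - 4u₂ - 3u₃ - 2u₄

Take coordinate vectors relative to {E₁₁, E₁₂, E₂₁, E₂₂}.
Since u₁, u₂, u₃, u₄ are independent, the coefficients expressing q are uniquely determined by a linear system.
Back-substitution yields (c₁, …, c₄) = (-2, -4, -3, -2).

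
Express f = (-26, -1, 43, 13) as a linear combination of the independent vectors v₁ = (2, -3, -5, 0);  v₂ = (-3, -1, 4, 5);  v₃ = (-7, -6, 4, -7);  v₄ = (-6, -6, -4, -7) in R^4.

f = -3v₁ + 4v₂ + 2v₃ - v₄

Since v₁, v₂, v₃, v₄ are independent, the coefficients expressing f are uniquely determined by a linear system.
The system has the unique solution (α₁, …, α₄) = (-3, 4, 2, -1).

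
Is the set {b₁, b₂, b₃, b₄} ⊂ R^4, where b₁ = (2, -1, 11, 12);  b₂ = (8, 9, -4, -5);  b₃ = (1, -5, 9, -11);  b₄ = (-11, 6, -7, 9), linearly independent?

linearly independent

The matrix [b₁|b₂|b₃|b₄] has determinant 24593.
A nonzero determinant means the columns are linearly independent.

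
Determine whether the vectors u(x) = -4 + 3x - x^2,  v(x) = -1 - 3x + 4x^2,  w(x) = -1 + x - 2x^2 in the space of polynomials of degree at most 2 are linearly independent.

linearly independent

Write each element as a coordinate vector in ℝ³ using {1, x, x^2}.
Place the vectors as rows of a 3×3 matrix and reduce to echelon form.
The reduction yields 3 nonzero rows, so the rank is 3.
Since rank = 3 (the number of vectors), the set is linearly independent.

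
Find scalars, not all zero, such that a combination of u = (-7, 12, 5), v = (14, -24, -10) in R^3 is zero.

2u + v = 0

Row-reduce the matrix with u, v as columns; the null space gives the coefficients.
A generator of the null space is (2, 1).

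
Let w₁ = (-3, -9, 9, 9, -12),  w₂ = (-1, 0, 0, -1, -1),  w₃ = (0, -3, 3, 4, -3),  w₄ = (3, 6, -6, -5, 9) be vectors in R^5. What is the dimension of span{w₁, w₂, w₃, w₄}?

2

Row-reduce the 4×5 matrix with these as rows.
Reduction leaves 2 leading entries, giving rank 2.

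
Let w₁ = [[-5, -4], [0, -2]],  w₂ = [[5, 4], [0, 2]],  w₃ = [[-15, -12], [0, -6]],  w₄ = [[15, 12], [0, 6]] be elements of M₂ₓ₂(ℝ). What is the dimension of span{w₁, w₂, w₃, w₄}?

Represent each element by its coordinate vector in ℝ⁴.
Apply Gaussian elimination to the matrix whose rows are w₁, w₂, w₃, w₄.
Exactly 1 pivot survives; hence the rank is 1.

dim = 1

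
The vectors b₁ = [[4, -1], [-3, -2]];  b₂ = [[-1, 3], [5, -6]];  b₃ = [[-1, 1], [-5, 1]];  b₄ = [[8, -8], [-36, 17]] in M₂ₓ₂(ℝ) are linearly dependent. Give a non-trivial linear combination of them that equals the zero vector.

Take coordinates with respect to {E₁₁, E₁₂, E₂₁, E₂₂}.
Write the vectors as columns of a matrix and find a nonzero vector in its null space.
One solution (up to scaling) is (2, -3, 3, -1).

2b₁ - 3b₂ + 3b₃ - b₄ = 0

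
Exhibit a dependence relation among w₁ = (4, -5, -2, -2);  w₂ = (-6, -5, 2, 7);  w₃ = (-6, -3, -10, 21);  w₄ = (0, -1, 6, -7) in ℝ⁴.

w₂ - w₃ - 2w₄ = 0

Solve the homogeneous system with w₁, w₂, w₃, w₄ as columns by row-reducing the coefficient matrix.
The free variable yields coefficients (0, 1, -1, -2) (any nonzero multiple also works).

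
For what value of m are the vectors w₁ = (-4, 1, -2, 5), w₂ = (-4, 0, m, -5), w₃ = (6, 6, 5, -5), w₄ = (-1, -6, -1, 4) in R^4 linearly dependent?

Place the vectors as rows of a 4×4 matrix; dependence ⇔ determinant zero.
Cofactor expansion gives det = 145*m + 667.
Setting this to zero gives m = -23/5.

m = -23/5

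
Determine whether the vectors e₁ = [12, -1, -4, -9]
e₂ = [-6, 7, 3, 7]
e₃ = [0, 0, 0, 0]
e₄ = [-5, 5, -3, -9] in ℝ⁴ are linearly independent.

One of the vectors is the zero vector, so the set is linearly dependent.

linearly dependent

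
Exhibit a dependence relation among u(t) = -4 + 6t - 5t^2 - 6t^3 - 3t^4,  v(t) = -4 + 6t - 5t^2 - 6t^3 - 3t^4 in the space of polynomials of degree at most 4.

u - v = 0

Pass to coordinate vectors relative to the basis {1, t, …, t^4}.
Solve the homogeneous system with u, v as columns by row-reducing the coefficient matrix.
One solution (up to scaling) is (1, -1).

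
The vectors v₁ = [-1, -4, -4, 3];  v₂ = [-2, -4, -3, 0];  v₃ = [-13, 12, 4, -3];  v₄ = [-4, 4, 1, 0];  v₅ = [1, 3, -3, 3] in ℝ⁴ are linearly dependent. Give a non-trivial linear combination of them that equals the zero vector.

Write the vectors as columns of a matrix and find a nonzero vector in its null space.
One solution (up to scaling) is (1, -1, 1, -3, 0).

v₁ - v₂ + v₃ - 3v₄ = 0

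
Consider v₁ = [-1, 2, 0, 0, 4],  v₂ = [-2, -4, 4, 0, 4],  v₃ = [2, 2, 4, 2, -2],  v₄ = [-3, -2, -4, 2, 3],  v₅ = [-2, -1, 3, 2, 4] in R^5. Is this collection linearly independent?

linearly independent

Place the vectors as rows of a 5×5 matrix and reduce to echelon form.
The reduction yields 5 nonzero rows, so the rank is 5.
Since rank = 5 (the number of vectors), the set is linearly independent.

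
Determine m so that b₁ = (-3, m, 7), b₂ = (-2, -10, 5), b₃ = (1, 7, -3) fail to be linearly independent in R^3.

The set is linearly dependent precisely when det[b₁; b₂; b₃] = 0.
Expanding, det = -m - 13.
This vanishes exactly when m = -13.

m = -13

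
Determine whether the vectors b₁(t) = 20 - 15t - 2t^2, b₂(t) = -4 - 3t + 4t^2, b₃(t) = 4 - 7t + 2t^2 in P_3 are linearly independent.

Take coordinates with respect to the standard basis {1, t, …, t^3}.
Row-reduce the matrix whose columns are b₁, b₂, b₃.
The reduction yields 2 nonzero rows, so the rank is 2.
Since rank 2 < 3, the set is linearly dependent.

linearly dependent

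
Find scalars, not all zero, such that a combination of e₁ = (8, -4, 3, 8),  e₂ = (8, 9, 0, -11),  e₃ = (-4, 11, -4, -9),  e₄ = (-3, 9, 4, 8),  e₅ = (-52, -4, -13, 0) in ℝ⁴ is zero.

Set up α₁e₁ + … + α₅e₅ = 0 and solve the homogeneous system.
One solution (up to scaling) is (3, 3, -1, 0, 1).

3e₁ + 3e₂ - e₃ + e₅ = 0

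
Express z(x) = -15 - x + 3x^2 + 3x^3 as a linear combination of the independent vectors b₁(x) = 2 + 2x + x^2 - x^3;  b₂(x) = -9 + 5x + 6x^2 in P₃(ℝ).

z = -3b₁ + b₂

Work in coordinates with respect to the standard basis {1, x, …, x^3}.
Set up the augmented matrix [b₁ | b₂ | z] and row-reduce.
Back-substitution yields (α₁, α₂) = (-3, 1).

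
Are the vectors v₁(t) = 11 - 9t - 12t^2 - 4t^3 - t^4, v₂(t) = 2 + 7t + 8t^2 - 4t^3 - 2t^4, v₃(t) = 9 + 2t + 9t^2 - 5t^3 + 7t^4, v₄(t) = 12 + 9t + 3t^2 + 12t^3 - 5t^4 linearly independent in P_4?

Write each element as a coordinate vector in ℝ⁵ using {1, t, …, t^4}.
Row-reduce the matrix whose columns are v₁, v₂, v₃, v₄.
The reduction yields 4 nonzero rows, so the rank is 4.
Since rank = 4 (the number of vectors), the set is linearly independent.

linearly independent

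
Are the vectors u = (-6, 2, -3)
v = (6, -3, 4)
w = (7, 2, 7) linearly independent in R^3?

linearly independent

Form the 3×3 matrix with these as columns; its determinant is 47.
A nonzero determinant means the columns are linearly independent.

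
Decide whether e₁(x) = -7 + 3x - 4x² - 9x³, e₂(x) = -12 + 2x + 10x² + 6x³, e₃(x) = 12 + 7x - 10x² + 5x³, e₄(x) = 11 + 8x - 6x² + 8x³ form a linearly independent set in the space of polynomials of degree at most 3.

Write each element as a coordinate vector in ℝ⁴ using {1, x, …, x³}.
The matrix [e₁|e₂|e₃|e₄] has determinant -3468.
A nonzero determinant means the columns are linearly independent.

linearly independent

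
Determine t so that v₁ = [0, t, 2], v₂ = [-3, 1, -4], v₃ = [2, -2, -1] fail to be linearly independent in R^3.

t = 8/11

Dependence holds iff the 3×3 matrix [v₁ v₂ v₃] is singular.
The determinant works out to 8 - 11*t.
Solving 8 - 11*t = 0 yields t = 8/11.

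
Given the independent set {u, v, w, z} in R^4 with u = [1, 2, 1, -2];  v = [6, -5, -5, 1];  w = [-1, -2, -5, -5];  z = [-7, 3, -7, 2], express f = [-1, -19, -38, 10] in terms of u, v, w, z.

f = -4u + 3v + w + 2z

Write f = c₁u + … + c₄z and equate components.
Row-reducing the augmented matrix gives the unique coefficients (c₁, …, c₄) = (-4, 3, 1, 2).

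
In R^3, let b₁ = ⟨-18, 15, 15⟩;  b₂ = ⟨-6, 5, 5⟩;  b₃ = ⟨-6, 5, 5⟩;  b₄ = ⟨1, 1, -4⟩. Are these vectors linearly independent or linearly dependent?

There are 4 vectors in a 3-dimensional space, so they cannot be linearly independent.

linearly dependent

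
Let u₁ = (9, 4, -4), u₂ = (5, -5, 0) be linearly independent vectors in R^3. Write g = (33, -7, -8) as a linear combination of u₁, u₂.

g = 2u₁ + 3u₂

Set up the augmented matrix [u₁ | u₂ | g] and row-reduce.
The system has the unique solution (c₁, c₂) = (2, 3).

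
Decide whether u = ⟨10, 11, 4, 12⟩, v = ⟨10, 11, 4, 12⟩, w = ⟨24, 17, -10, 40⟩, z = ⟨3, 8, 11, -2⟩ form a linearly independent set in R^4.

Two of the vectors are equal, giving an immediate dependence.

linearly dependent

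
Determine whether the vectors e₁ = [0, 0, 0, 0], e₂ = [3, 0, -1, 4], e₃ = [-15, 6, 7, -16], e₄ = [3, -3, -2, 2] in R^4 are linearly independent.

One of the vectors is the zero vector, so the set is linearly dependent.

linearly dependent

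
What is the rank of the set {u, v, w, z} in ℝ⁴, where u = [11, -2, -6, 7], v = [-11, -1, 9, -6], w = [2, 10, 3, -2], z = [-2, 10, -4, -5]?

rank 4

Form the matrix with u, v, w, z as columns and reduce.
Reduction leaves 4 leading entries, giving rank 4.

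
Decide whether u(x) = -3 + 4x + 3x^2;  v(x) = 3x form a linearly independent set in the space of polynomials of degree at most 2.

Write each element as a coordinate vector in ℝ³ using {1, x, x^2}.
Row-reduce the matrix whose columns are u, v.
The reduction yields 2 nonzero rows, so the rank is 2.
Since rank = 2 (the number of vectors), the set is linearly independent.

linearly independent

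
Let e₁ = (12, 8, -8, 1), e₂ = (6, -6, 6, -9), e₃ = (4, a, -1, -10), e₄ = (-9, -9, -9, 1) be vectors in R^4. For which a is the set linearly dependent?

a = -58/5

The set is linearly dependent precisely when det[e₁; e₂; e₃; e₄] = 0.
The determinant works out to 1500*a + 17400.
Setting this to zero gives a = -58/5.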